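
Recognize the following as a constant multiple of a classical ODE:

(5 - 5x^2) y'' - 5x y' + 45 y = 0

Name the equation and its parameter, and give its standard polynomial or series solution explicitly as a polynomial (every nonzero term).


All three coefficients share the factor 5; dividing through by 5 gives  (1 - x^2) y'' - x y' + 9 y = 0.
This matches the Chebyshev equation (1 - x^2) y'' - x y' + n^2 y = 0 (note the -x y' term, not -2x y') with n^2 = 9, so n = 3; the polynomial solution is T_3(x).
With y = sum_k a_k x^k, matching x^k gives (k+2)(k+1) a_{k+2} = (k^2 - n^2) a_k = (k - 3)(k + 3) a_k. The right side vanishes at k = 3, so the series with the parity of 3 terminates at degree 3.
Standard normalization: leading coefficient of T_n is 2^(n-1), so a_3 = 2^2 = 4. Work downward with a_k = (k+1)(k+2) a_{k+2} / ((k - 3)(k + 3)):
  a_1 = (2)(3)(4) / ((1 - 3)(1 + 3)) = 24/(-8) = -3
Hence T_3(x) = 4 x^3 - 3 x.

T_3(x); series = 4 x^3 - 3 x


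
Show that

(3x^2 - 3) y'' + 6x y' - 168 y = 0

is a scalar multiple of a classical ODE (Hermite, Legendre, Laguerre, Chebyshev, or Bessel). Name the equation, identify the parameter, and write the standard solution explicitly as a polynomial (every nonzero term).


All three coefficients share the factor -3; dividing through by -3 gives  (1 - x^2) y'' - 2x y' + 56 y = 0.
This matches the Legendre equation (1 - x^2) y'' - 2x y' + n(n+1) y = 0 (note the -2x y' term) with n(n+1) = 56, so n = 7; the polynomial solution is P_7(x).
With y = sum_k a_k x^k, matching x^k gives (k+2)(k+1) a_{k+2} = [k(k+1) - n(n+1)] a_k = (k - 7)(k + 8) a_k. The right side vanishes at k = 7, so the series with the parity of 7 terminates at degree 7.
Standard normalization (P_n(1) = 1): leading coefficient (2n)!/(2^n (n!)^2) = 87178291200/(128*25401600) = 429/16, so a_7 = 429/16. Work downward with a_k = (k+1)(k+2) a_{k+2} / ((k - 7)(k + 8)):
  a_5 = (6)(7)(429/16) / ((5 - 7)(5 + 8)) = (9009/8)/(-26) = -693/16
  a_3 = (4)(5)(-693/16) / ((3 - 7)(3 + 8)) = (-3465/4)/(-44) = 315/16
  a_1 = (2)(3)(315/16) / ((1 - 7)(1 + 8)) = (945/8)/(-54) = -35/16
Hence P_7(x) = 429 x^7/16 - 693 x^5/16 + 315 x^3/16 - 35 x/16.

P_7(x); series = 429 x^7/16 - 693 x^5/16 + 315 x^3/16 - 35 x/16


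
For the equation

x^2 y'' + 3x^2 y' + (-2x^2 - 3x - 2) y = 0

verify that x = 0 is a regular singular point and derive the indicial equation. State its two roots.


Divide by x^2 to reach normal form y'' + P_1(x) y' + P_2(x) y = 0 with P_1(x) = 3 and P_2(x) = -2 - 3/x - 2/x^2.
x = 0 is a singular point because the y-coefficient -2 - 3/x - 2/x^2 has a pole at x = 0.
It is a regular singular point because x P_1(x) = p(x) = 3x and x^2 P_2(x) = q(x) = -2x^2 - 3x - 2 are polynomials, hence analytic at x = 0.
p(0) = 0,  q(0) = -2.
Indicial equation: r(r-1) + p(0) r + q(0) = 0, i.e. r^2 + (p(0) - 1) r + q(0) = 0, i.e. r^2 - 1 r - 2 = 0.
Discriminant: (-1)^2 - 4(-2) = 9, so r = (1 ± 3)/2.
Solving: r_1 = 2, r_2 = -1.

indicial: r^2 - 1 r - 2 = 0; roots r_1 = 2, r_2 = -1


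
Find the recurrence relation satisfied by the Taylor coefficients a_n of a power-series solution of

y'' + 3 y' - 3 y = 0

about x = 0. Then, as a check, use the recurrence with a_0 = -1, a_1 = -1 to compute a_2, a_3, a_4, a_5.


Substitute y = sum_n a_n x^n.
y''(x) has coefficient (n+2)(n+1) a_{n+2} at x^n;
3 y'(x) has coefficient 3 (n+1) a_{n+1} at x^n;
-3 y(x) has coefficient -3 a_n at x^n.
Matching x^n: (n+2)(n+1) a_{n+2} + 3 (n+1) a_{n+1} - 3 a_n = 0.
Thus a_{n+2} = [-3 (n+1) a_{n+1} + 3 a_n] / ((n+1)(n+2)).

Check with a_0 = -1, a_1 = -1 (apply the recurrence for n = 0, 1, 2, 3): a_0 = -1, a_1 = -1, a_2 = 0, a_3 = -1/2, a_4 = 3/8, a_5 = -3/10.

a_(n+2) = [-3 (n+1) a_(n+1) + 3 a_n] / ((n+1)(n+2)); check: a_0 = -1, a_1 = -1, a_2 = 0, a_3 = -1/2, a_4 = 3/8, a_5 = -3/10


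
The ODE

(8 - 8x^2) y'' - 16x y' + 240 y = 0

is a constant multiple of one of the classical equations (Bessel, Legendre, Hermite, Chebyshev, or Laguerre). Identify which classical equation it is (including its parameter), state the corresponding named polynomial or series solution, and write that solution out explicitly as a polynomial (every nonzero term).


All three coefficients share the factor 8; dividing through by 8 gives  (1 - x^2) y'' - 2x y' + 30 y = 0.
This matches the Legendre equation (1 - x^2) y'' - 2x y' + n(n+1) y = 0 (note the -2x y' term) with n(n+1) = 30, so n = 5; the polynomial solution is P_5(x).
With y = sum_k a_k x^k, matching x^k gives (k+2)(k+1) a_{k+2} = [k(k+1) - n(n+1)] a_k = (k - 5)(k + 6) a_k. The right side vanishes at k = 5, so the series with the parity of 5 terminates at degree 5.
Standard normalization (P_n(1) = 1): leading coefficient (2n)!/(2^n (n!)^2) = 3628800/(32*14400) = 63/8, so a_5 = 63/8. Work downward with a_k = (k+1)(k+2) a_{k+2} / ((k - 5)(k + 6)):
  a_3 = (4)(5)(63/8) / ((3 - 5)(3 + 6)) = (315/2)/(-18) = -35/4
  a_1 = (2)(3)(-35/4) / ((1 - 5)(1 + 6)) = (-105/2)/(-28) = 15/8
Hence P_5(x) = 63 x^5/8 - 35 x^3/4 + 15 x/8.

P_5(x); series = 63 x^5/8 - 35 x^3/4 + 15 x/8


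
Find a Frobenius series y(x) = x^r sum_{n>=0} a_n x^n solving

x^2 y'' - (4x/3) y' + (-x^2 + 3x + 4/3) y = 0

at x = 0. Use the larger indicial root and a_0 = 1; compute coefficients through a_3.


Write in Frobenius form y'' + (p(x)/x) y' + (q(x)/x^2) y = 0:
  p(x) = -4/3,  q(x) = -x^2 + 3x + 4/3.
Indicial equation: r(r-1) + (-4/3) r + (4/3) = 0 -> roots r_1 = 4/3, r_2 = 1.
Take r = r_1 = 4/3. Let y(x) = x^r sum_{n>=0} a_n x^n with a_0 = 1.
Substitute y = x^r sum a_n x^n and match x^{r+n}. The recurrence is
  D(n) a_n + 3 a_{n-1} - 1 a_{n-2} = 0,  where D(n) = (r+n)(r+n-1) + (-4/3)(r+n) + (4/3).
  a_n = [-3 a_{n-1} + 1 a_{n-2}] / D(n).
Since the indicial polynomial factors as (r - r_1)(r - r_2), D(n) = (r_1 + n - r_1)(r_1 + n - r_2) = n(n + 1/3).
Evaluating step by step (a_0 = 1):
  n = 1: D(1) = 1(1 + 1/3) = 4/3; numerator = -3(1) = -3; a_1 = (-3)/(4/3) = -9/4
  n = 2: D(2) = 2(2 + 1/3) = 14/3; numerator = -3(-9/4) + 1(1) = 31/4; a_2 = (31/4)/(14/3) = 93/56
  n = 3: D(3) = 3(3 + 1/3) = 10; numerator = -3(93/56) + 1(-9/4) = -405/56; a_3 = (-405/56)/(10) = -81/112

r = 4/3; a_0 = 1; a_1 = -9/4; a_2 = 93/56; a_3 = -81/112


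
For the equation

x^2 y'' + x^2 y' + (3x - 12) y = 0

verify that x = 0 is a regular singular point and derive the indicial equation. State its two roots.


Divide by x^2 to reach normal form y'' + P_1(x) y' + P_2(x) y = 0 with P_1(x) = 1 and P_2(x) = 3/x - 12/x^2.
x = 0 is a singular point because the y-coefficient 3/x - 12/x^2 has a pole at x = 0.
It is a regular singular point because x P_1(x) = p(x) = x and x^2 P_2(x) = q(x) = 3x - 12 are polynomials, hence analytic at x = 0.
p(0) = 0,  q(0) = -12.
Indicial equation: r(r-1) + p(0) r + q(0) = 0, i.e. r^2 + (p(0) - 1) r + q(0) = 0, i.e. r^2 - 1 r - 12 = 0.
Discriminant: (-1)^2 - 4(-12) = 49, so r = (1 ± 7)/2.
Solving: r_1 = 4, r_2 = -3.

indicial: r^2 - 1 r - 12 = 0; roots r_1 = 4, r_2 = -3


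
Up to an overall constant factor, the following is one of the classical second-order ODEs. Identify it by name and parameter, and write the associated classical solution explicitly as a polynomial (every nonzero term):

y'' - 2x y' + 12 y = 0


The equation is already in a standard form:  y'' - 2x y' + 12 y = 0.
This matches the Hermite equation y'' - 2x y' + 2n y = 0 with 2n = 12, so n = 6; the polynomial solution is H_6(x).
With y = sum_k a_k x^k, matching x^k gives (k+2)(k+1) a_{k+2} = 2(k - n) a_k = 2(k - 6) a_k. The right side vanishes at k = 6, so the series with the parity of 6 terminates at degree 6.
Standard normalization: leading coefficient of H_n is 2^n, so a_6 = 2^6 = 64. Work downward with a_k = (k+1)(k+2) a_{k+2} / (2(k - n)):
  a_4 = (5)(6)(64) / (2(4 - 6)) = 1920/(-4) = -480
  a_2 = (3)(4)(-480) / (2(2 - 6)) = -5760/(-8) = 720
  a_0 = (1)(2)(720) / (2(0 - 6)) = 1440/(-12) = -120
Hence H_6(x) = 64 x^6 - 480 x^4 + 720 x^2 - 120.

H_6(x); series = 64 x^6 - 480 x^4 + 720 x^2 - 120


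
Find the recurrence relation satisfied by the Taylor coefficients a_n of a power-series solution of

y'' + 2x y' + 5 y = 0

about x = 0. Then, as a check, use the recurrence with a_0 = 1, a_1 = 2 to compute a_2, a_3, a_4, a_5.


Substitute y = sum_n a_n x^n.
y''(x) has coefficient (n+2)(n+1) a_{n+2} at x^n;
2 x y'(x) has coefficient 2 n a_n at x^n (shift);
5 y(x) has coefficient 5 a_n at x^n.
Matching x^n: (n+2)(n+1) a_{n+2} + (2n + 5) a_n = 0.
Thus a_{n+2} = (-2n - 5) / ((n+1)(n+2)) * a_n.

Check with a_0 = 1, a_1 = 2 (apply the recurrence for n = 0, 1, 2, 3): a_0 = 1, a_1 = 2, a_2 = -5/2, a_3 = -7/3, a_4 = 15/8, a_5 = 77/60.

a_(n+2) = (-2n - 5) / ((n+1)(n+2)) * a_n; check: a_0 = 1, a_1 = 2, a_2 = -5/2, a_3 = -7/3, a_4 = 15/8, a_5 = 77/60


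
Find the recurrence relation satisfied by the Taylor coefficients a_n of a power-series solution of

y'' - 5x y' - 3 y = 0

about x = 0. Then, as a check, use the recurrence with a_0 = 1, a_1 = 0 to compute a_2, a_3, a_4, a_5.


Substitute y = sum_n a_n x^n.
y''(x) has coefficient (n+2)(n+1) a_{n+2} at x^n;
-5 x y'(x) has coefficient -5 n a_n at x^n (shift);
-3 y(x) has coefficient -3 a_n at x^n.
Matching x^n: (n+2)(n+1) a_{n+2} + (-5n - 3) a_n = 0.
Thus a_{n+2} = (5n + 3) / ((n+1)(n+2)) * a_n.

Check with a_0 = 1, a_1 = 0 (apply the recurrence for n = 0, 1, 2, 3): a_0 = 1, a_1 = 0, a_2 = 3/2, a_3 = 0, a_4 = 13/8, a_5 = 0.

a_(n+2) = (5n + 3) / ((n+1)(n+2)) * a_n; check: a_0 = 1, a_1 = 0, a_2 = 3/2, a_3 = 0, a_4 = 13/8, a_5 = 0


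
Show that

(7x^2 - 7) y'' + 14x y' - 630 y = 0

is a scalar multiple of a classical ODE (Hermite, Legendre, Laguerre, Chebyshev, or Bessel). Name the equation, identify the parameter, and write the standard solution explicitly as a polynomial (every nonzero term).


All three coefficients share the factor -7; dividing through by -7 gives  (1 - x^2) y'' - 2x y' + 90 y = 0.
This matches the Legendre equation (1 - x^2) y'' - 2x y' + n(n+1) y = 0 (note the -2x y' term) with n(n+1) = 90, so n = 9; the polynomial solution is P_9(x).
With y = sum_k a_k x^k, matching x^k gives (k+2)(k+1) a_{k+2} = [k(k+1) - n(n+1)] a_k = (k - 9)(k + 10) a_k. The right side vanishes at k = 9, so the series with the parity of 9 terminates at degree 9.
Standard normalization (P_n(1) = 1): leading coefficient (2n)!/(2^n (n!)^2) = 6402373705728000/(512*131681894400) = 12155/128, so a_9 = 12155/128. Work downward with a_k = (k+1)(k+2) a_{k+2} / ((k - 9)(k + 10)):
  a_7 = (8)(9)(12155/128) / ((7 - 9)(7 + 10)) = (109395/16)/(-34) = -6435/32
  a_5 = (6)(7)(-6435/32) / ((5 - 9)(5 + 10)) = (-135135/16)/(-60) = 9009/64
  a_3 = (4)(5)(9009/64) / ((3 - 9)(3 + 10)) = (45045/16)/(-78) = -1155/32
  a_1 = (2)(3)(-1155/32) / ((1 - 9)(1 + 10)) = (-3465/16)/(-88) = 315/128
Hence P_9(x) = 12155 x^9/128 - 6435 x^7/32 + 9009 x^5/64 - 1155 x^3/32 + 315 x/128.

P_9(x); series = 12155 x^9/128 - 6435 x^7/32 + 9009 x^5/64 - 1155 x^3/32 + 315 x/128


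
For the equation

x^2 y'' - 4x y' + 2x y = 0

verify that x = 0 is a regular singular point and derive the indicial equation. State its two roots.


Divide by x^2 to reach normal form y'' + P_1(x) y' + P_2(x) y = 0 with P_1(x) = -4/x and P_2(x) = 2/x.
x = 0 is a singular point because the y'-coefficient -4/x has a pole at x = 0 and the y-coefficient 2/x has a pole at x = 0.
It is a regular singular point because x P_1(x) = p(x) = -4 and x^2 P_2(x) = q(x) = 2x are polynomials, hence analytic at x = 0.
p(0) = -4,  q(0) = 0.
Indicial equation: r(r-1) + p(0) r + q(0) = 0, i.e. r^2 + (p(0) - 1) r + q(0) = 0, i.e. r^2 - 5 r = 0.
Discriminant: (-5)^2 - 4(0) = 25, so r = (5 ± 5)/2.
Solving: r_1 = 5, r_2 = 0.

indicial: r^2 - 5 r = 0; roots r_1 = 5, r_2 = 0


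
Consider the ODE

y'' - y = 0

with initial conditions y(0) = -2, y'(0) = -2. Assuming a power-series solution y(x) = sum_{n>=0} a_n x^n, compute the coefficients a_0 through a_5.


Ansatz: y(x) = sum_{n>=0} a_n x^n, so y'(x) = sum_{n>=1} n a_n x^(n-1) and y''(x) = sum_{n>=2} n(n-1) a_n x^(n-2).
Substitute into P(x) y'' + Q(x) y' + R(x) y = 0 with P(x) = 1, Q(x) = 0, R(x) = -1, and match powers of x.
Initial conditions: a_0 = -2, a_1 = -2.
Setting the coefficient of each power of x to zero and solving order by order (substituting the coefficients already found):
  x^0: 2 a_2 - a_0 = 0  ->  2 a_2 = a_0 = -2  ->  a_2 = -1
  x^1: 6 a_3 - a_1 = 0  ->  6 a_3 = a_1 = -2  ->  a_3 = -1/3
  x^2: 12 a_4 - a_2 = 0  ->  12 a_4 = a_2 = -1  ->  a_4 = -1/12
  x^3: 20 a_5 - a_3 = 0  ->  20 a_5 = a_3 = -1/3  ->  a_5 = -1/60
Truncated series: y(x) = -2 - 2 x - x^2 - (1/3) x^3 - (1/12) x^4 - (1/60) x^5 + O(x^6).

a_0 = -2; a_1 = -2; a_2 = -1; a_3 = -1/3; a_4 = -1/12; a_5 = -1/60


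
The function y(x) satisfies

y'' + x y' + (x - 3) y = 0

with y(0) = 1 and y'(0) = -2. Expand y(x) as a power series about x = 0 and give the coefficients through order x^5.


Ansatz: y(x) = sum_{n>=0} a_n x^n, so y'(x) = sum_{n>=1} n a_n x^(n-1) and y''(x) = sum_{n>=2} n(n-1) a_n x^(n-2).
Substitute into P(x) y'' + Q(x) y' + R(x) y = 0 with P(x) = 1, Q(x) = x, R(x) = x - 3, and match powers of x.
Initial conditions: a_0 = 1, a_1 = -2.
Setting the coefficient of each power of x to zero and solving order by order (substituting the coefficients already found):
  x^0: 2 a_2 - 3 a_0 = 0  ->  2 a_2 = 3 a_0 = 3  ->  a_2 = 3/2
  x^1: 6 a_3 - 2 a_1 + a_0 = 0  ->  6 a_3 = 2 a_1 - a_0 = -5  ->  a_3 = -5/6
  x^2: 12 a_4 - a_2 + a_1 = 0  ->  12 a_4 = a_2 - a_1 = 7/2  ->  a_4 = 7/24
  x^3: 20 a_5 + a_2 = 0  ->  20 a_5 = -a_2 = -3/2  ->  a_5 = -3/40
Truncated series: y(x) = 1 - 2 x + (3/2) x^2 - (5/6) x^3 + (7/24) x^4 - (3/40) x^5 + O(x^6).

a_0 = 1; a_1 = -2; a_2 = 3/2; a_3 = -5/6; a_4 = 7/24; a_5 = -3/40


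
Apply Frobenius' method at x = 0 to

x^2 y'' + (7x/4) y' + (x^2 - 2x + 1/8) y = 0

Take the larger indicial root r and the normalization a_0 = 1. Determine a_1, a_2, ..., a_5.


Write in Frobenius form y'' + (p(x)/x) y' + (q(x)/x^2) y = 0:
  p(x) = 7/4,  q(x) = x^2 - 2x + 1/8.
Indicial equation: r(r-1) + (7/4) r + (1/8) = 0 -> roots r_1 = -1/4, r_2 = -1/2.
Take r = r_1 = -1/4. Let y(x) = x^r sum_{n>=0} a_n x^n with a_0 = 1.
Substitute y = x^r sum a_n x^n and match x^{r+n}. The recurrence is
  D(n) a_n - 2 a_{n-1} + 1 a_{n-2} = 0,  where D(n) = (r+n)(r+n-1) + (7/4)(r+n) + (1/8).
  a_n = [2 a_{n-1} - 1 a_{n-2}] / D(n).
Since the indicial polynomial factors as (r - r_1)(r - r_2), D(n) = (r_1 + n - r_1)(r_1 + n - r_2) = n(n + 1/4).
Evaluating step by step (a_0 = 1):
  n = 1: D(1) = 1(1 + 1/4) = 5/4; numerator = 2(1) = 2; a_1 = (2)/(5/4) = 8/5
  n = 2: D(2) = 2(2 + 1/4) = 9/2; numerator = 2(8/5) - 1(1) = 11/5; a_2 = (11/5)/(9/2) = 22/45
  n = 3: D(3) = 3(3 + 1/4) = 39/4; numerator = 2(22/45) - 1(8/5) = -28/45; a_3 = (-28/45)/(39/4) = -112/1755
  n = 4: D(4) = 4(4 + 1/4) = 17; numerator = 2(-112/1755) - 1(22/45) = -1082/1755; a_4 = (-1082/1755)/(17) = -1082/29835
  n = 5: D(5) = 5(5 + 1/4) = 105/4; numerator = 2(-1082/29835) - 1(-112/1755) = -4/459; a_5 = (-4/459)/(105/4) = -16/48195

r = -1/4; a_0 = 1; a_1 = 8/5; a_2 = 22/45; a_3 = -112/1755; a_4 = -1082/29835; a_5 = -16/48195


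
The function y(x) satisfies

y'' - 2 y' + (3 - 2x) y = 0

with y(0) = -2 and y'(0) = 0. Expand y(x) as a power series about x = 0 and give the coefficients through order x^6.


Ansatz: y(x) = sum_{n>=0} a_n x^n, so y'(x) = sum_{n>=1} n a_n x^(n-1) and y''(x) = sum_{n>=2} n(n-1) a_n x^(n-2).
Substitute into P(x) y'' + Q(x) y' + R(x) y = 0 with P(x) = 1, Q(x) = -2, R(x) = 3 - 2x, and match powers of x.
Initial conditions: a_0 = -2, a_1 = 0.
Setting the coefficient of each power of x to zero and solving order by order (substituting the coefficients already found):
  x^0: 2 a_2 - 2 a_1 + 3 a_0 = 0  ->  2 a_2 = 2 a_1 - 3 a_0 = 6  ->  a_2 = 3
  x^1: 6 a_3 - 4 a_2 + 3 a_1 - 2 a_0 = 0  ->  6 a_3 = 4 a_2 - 3 a_1 + 2 a_0 = 8  ->  a_3 = 4/3
  x^2: 12 a_4 - 6 a_3 + 3 a_2 - 2 a_1 = 0  ->  12 a_4 = 6 a_3 - 3 a_2 + 2 a_1 = -1  ->  a_4 = -1/12
  x^3: 20 a_5 - 8 a_4 + 3 a_3 - 2 a_2 = 0  ->  20 a_5 = 8 a_4 - 3 a_3 + 2 a_2 = 4/3  ->  a_5 = 1/15
  x^4: 30 a_6 - 10 a_5 + 3 a_4 - 2 a_3 = 0  ->  30 a_6 = 10 a_5 - 3 a_4 + 2 a_3 = 43/12  ->  a_6 = 43/360
Truncated series: y(x) = -2 + 3 x^2 + (4/3) x^3 - (1/12) x^4 + (1/15) x^5 + (43/360) x^6 + O(x^7).

a_0 = -2; a_1 = 0; a_2 = 3; a_3 = 4/3; a_4 = -1/12; a_5 = 1/15; a_6 = 43/360


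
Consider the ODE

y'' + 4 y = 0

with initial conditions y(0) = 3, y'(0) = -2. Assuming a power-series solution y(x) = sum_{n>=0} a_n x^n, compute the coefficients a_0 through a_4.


Ansatz: y(x) = sum_{n>=0} a_n x^n, so y'(x) = sum_{n>=1} n a_n x^(n-1) and y''(x) = sum_{n>=2} n(n-1) a_n x^(n-2).
Substitute into P(x) y'' + Q(x) y' + R(x) y = 0 with P(x) = 1, Q(x) = 0, R(x) = 4, and match powers of x.
Initial conditions: a_0 = 3, a_1 = -2.
Setting the coefficient of each power of x to zero and solving order by order (substituting the coefficients already found):
  x^0: 2 a_2 + 4 a_0 = 0  ->  2 a_2 = -4 a_0 = -12  ->  a_2 = -6
  x^1: 6 a_3 + 4 a_1 = 0  ->  6 a_3 = -4 a_1 = 8  ->  a_3 = 4/3
  x^2: 12 a_4 + 4 a_2 = 0  ->  12 a_4 = -4 a_2 = 24  ->  a_4 = 2
Truncated series: y(x) = 3 - 2 x - 6 x^2 + (4/3) x^3 + 2 x^4 + O(x^5).

a_0 = 3; a_1 = -2; a_2 = -6; a_3 = 4/3; a_4 = 2


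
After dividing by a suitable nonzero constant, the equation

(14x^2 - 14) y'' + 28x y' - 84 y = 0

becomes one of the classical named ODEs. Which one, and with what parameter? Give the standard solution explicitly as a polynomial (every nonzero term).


All three coefficients share the factor -14; dividing through by -14 gives  (1 - x^2) y'' - 2x y' + 6 y = 0.
This matches the Legendre equation (1 - x^2) y'' - 2x y' + n(n+1) y = 0 (note the -2x y' term) with n(n+1) = 6, so n = 2; the polynomial solution is P_2(x).
With y = sum_k a_k x^k, matching x^k gives (k+2)(k+1) a_{k+2} = [k(k+1) - n(n+1)] a_k = (k - 2)(k + 3) a_k. The right side vanishes at k = 2, so the series with the parity of 2 terminates at degree 2.
Standard normalization (P_n(1) = 1): leading coefficient (2n)!/(2^n (n!)^2) = 24/(4*4) = 3/2, so a_2 = 3/2. Work downward with a_k = (k+1)(k+2) a_{k+2} / ((k - 2)(k + 3)):
  a_0 = (1)(2)(3/2) / ((0 - 2)(0 + 3)) = 3/(-6) = -1/2
Hence P_2(x) = 3 x^2/2 - 1/2.

P_2(x); series = 3 x^2/2 - 1/2


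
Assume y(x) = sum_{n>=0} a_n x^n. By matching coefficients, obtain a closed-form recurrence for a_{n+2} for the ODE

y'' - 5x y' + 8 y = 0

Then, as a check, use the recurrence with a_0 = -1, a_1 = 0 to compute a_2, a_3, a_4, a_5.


Substitute y = sum_n a_n x^n.
y''(x) has coefficient (n+2)(n+1) a_{n+2} at x^n;
-5 x y'(x) has coefficient -5 n a_n at x^n (shift);
8 y(x) has coefficient 8 a_n at x^n.
Matching x^n: (n+2)(n+1) a_{n+2} + (-5n + 8) a_n = 0.
Thus a_{n+2} = (5n - 8) / ((n+1)(n+2)) * a_n.

Check with a_0 = -1, a_1 = 0 (apply the recurrence for n = 0, 1, 2, 3): a_0 = -1, a_1 = 0, a_2 = 4, a_3 = 0, a_4 = 2/3, a_5 = 0.

a_(n+2) = (5n - 8) / ((n+1)(n+2)) * a_n; check: a_0 = -1, a_1 = 0, a_2 = 4, a_3 = 0, a_4 = 2/3, a_5 = 0


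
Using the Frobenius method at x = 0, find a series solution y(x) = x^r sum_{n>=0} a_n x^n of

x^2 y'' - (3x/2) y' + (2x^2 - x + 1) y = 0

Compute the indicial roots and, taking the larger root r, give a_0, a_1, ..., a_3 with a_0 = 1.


Write in Frobenius form y'' + (p(x)/x) y' + (q(x)/x^2) y = 0:
  p(x) = -3/2,  q(x) = 2x^2 - x + 1.
Indicial equation: r(r-1) + (-3/2) r + (1) = 0 -> roots r_1 = 2, r_2 = 1/2.
Take r = r_1 = 2. Let y(x) = x^r sum_{n>=0} a_n x^n with a_0 = 1.
Substitute y = x^r sum a_n x^n and match x^{r+n}. The recurrence is
  D(n) a_n - 1 a_{n-1} + 2 a_{n-2} = 0,  where D(n) = (r+n)(r+n-1) + (-3/2)(r+n) + (1).
  a_n = [1 a_{n-1} - 2 a_{n-2}] / D(n).
Since the indicial polynomial factors as (r - r_1)(r - r_2), D(n) = (r_1 + n - r_1)(r_1 + n - r_2) = n(n + 3/2).
Evaluating step by step (a_0 = 1):
  n = 1: D(1) = 1(1 + 3/2) = 5/2; numerator = 1(1) = 1; a_1 = (1)/(5/2) = 2/5
  n = 2: D(2) = 2(2 + 3/2) = 7; numerator = 1(2/5) - 2(1) = -8/5; a_2 = (-8/5)/(7) = -8/35
  n = 3: D(3) = 3(3 + 3/2) = 27/2; numerator = 1(-8/35) - 2(2/5) = -36/35; a_3 = (-36/35)/(27/2) = -8/105

r = 2; a_0 = 1; a_1 = 2/5; a_2 = -8/35; a_3 = -8/105


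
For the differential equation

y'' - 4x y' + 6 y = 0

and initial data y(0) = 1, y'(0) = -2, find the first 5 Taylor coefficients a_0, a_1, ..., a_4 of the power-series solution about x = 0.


Ansatz: y(x) = sum_{n>=0} a_n x^n, so y'(x) = sum_{n>=1} n a_n x^(n-1) and y''(x) = sum_{n>=2} n(n-1) a_n x^(n-2).
Substitute into P(x) y'' + Q(x) y' + R(x) y = 0 with P(x) = 1, Q(x) = -4x, R(x) = 6, and match powers of x.
Initial conditions: a_0 = 1, a_1 = -2.
Setting the coefficient of each power of x to zero and solving order by order (substituting the coefficients already found):
  x^0: 2 a_2 + 6 a_0 = 0  ->  2 a_2 = -6 a_0 = -6  ->  a_2 = -3
  x^1: 6 a_3 + 2 a_1 = 0  ->  6 a_3 = -2 a_1 = 4  ->  a_3 = 2/3
  x^2: 12 a_4 - 2 a_2 = 0  ->  12 a_4 = 2 a_2 = -6  ->  a_4 = -1/2
Truncated series: y(x) = 1 - 2 x - 3 x^2 + (2/3) x^3 - (1/2) x^4 + O(x^5).

a_0 = 1; a_1 = -2; a_2 = -3; a_3 = 2/3; a_4 = -1/2


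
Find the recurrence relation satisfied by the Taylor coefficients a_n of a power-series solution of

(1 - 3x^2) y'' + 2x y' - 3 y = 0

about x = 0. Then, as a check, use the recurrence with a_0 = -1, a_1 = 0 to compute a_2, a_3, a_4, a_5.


Substitute y = sum_n a_n x^n.
(1 - 3 x^2) y'' contributes (n+2)(n+1) a_{n+2} - 3 n(n-1) a_n at x^n.
2 x y'(x) contributes 2 n a_n at x^n.
-3 y(x) contributes -3 a_n at x^n.
Matching x^n: (n+2)(n+1) a_{n+2} + (-3 n(n-1) + 2 n - 3) a_n = 0.
Thus a_{n+2} = (3 n(n-1) - 2 n + 3) / ((n+1)(n+2)) * a_n.

Check with a_0 = -1, a_1 = 0 (apply the recurrence for n = 0, 1, 2, 3): a_0 = -1, a_1 = 0, a_2 = -3/2, a_3 = 0, a_4 = -5/8, a_5 = 0.

a_(n+2) = (3 n(n-1) - 2 n + 3) / ((n+1)(n+2)) * a_n; check: a_0 = -1, a_1 = 0, a_2 = -3/2, a_3 = 0, a_4 = -5/8, a_5 = 0


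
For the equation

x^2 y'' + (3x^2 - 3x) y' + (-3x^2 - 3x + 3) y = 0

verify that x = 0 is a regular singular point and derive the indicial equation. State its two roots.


Divide by x^2 to reach normal form y'' + P_1(x) y' + P_2(x) y = 0 with P_1(x) = 3 - 3/x and P_2(x) = -3 - 3/x + 3/x^2.
x = 0 is a singular point because the y'-coefficient 3 - 3/x has a pole at x = 0 and the y-coefficient -3 - 3/x + 3/x^2 has a pole at x = 0.
It is a regular singular point because x P_1(x) = p(x) = 3x - 3 and x^2 P_2(x) = q(x) = -3x^2 - 3x + 3 are polynomials, hence analytic at x = 0.
p(0) = -3,  q(0) = 3.
Indicial equation: r(r-1) + p(0) r + q(0) = 0, i.e. r^2 + (p(0) - 1) r + q(0) = 0, i.e. r^2 - 4 r + 3 = 0.
Discriminant: (-4)^2 - 4(3) = 4, so r = (4 ± 2)/2.
Solving: r_1 = 3, r_2 = 1.

indicial: r^2 - 4 r + 3 = 0; roots r_1 = 3, r_2 = 1


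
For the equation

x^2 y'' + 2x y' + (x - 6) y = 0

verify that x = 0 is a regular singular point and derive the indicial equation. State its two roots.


Divide by x^2 to reach normal form y'' + P_1(x) y' + P_2(x) y = 0 with P_1(x) = 2/x and P_2(x) = 1/x - 6/x^2.
x = 0 is a singular point because the y'-coefficient 2/x has a pole at x = 0 and the y-coefficient 1/x - 6/x^2 has a pole at x = 0.
It is a regular singular point because x P_1(x) = p(x) = 2 and x^2 P_2(x) = q(x) = x - 6 are polynomials, hence analytic at x = 0.
p(0) = 2,  q(0) = -6.
Indicial equation: r(r-1) + p(0) r + q(0) = 0, i.e. r^2 + (p(0) - 1) r + q(0) = 0, i.e. r^2 + 1 r - 6 = 0.
Discriminant: (1)^2 - 4(-6) = 25, so r = (-1 ± 5)/2.
Solving: r_1 = 2, r_2 = -3.

indicial: r^2 + 1 r - 6 = 0; roots r_1 = 2, r_2 = -3


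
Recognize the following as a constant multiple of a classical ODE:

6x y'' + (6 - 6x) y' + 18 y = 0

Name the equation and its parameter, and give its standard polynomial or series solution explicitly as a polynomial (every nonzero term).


All three coefficients share the factor 6; dividing through by 6 gives  x y'' + (1 - x) y' + 3 y = 0.
This matches the Laguerre equation x y'' + (1 - x) y' + n y = 0 with n = 3; the polynomial solution is L_3(x).
With y = sum_k a_k x^k, matching x^k gives (k+1)k a_{k+1} + (k+1) a_{k+1} - k a_k + n a_k = 0, i.e. (k+1)^2 a_{k+1} = (k - n) a_k = (k - 3) a_k. The right side vanishes at k = 3, so the series terminates at degree 3.
Standard normalization L_n(0) = 1 gives a_0 = 1. Work upward with a_{k+1} = (k - 3) a_k / (k+1)^2:
  a_1 = (0 - 3)(1) / 1^2 = -3/1 = -3
  a_2 = (1 - 3)(-3) / 2^2 = 6/4 = 3/2
  a_3 = (2 - 3)(3/2) / 3^2 = (-3/2)/9 = -1/6
Hence L_3(x) = -x^3/6 + 3 x^2/2 - 3 x + 1.

L_3(x); series = -x^3/6 + 3 x^2/2 - 3 x + 1


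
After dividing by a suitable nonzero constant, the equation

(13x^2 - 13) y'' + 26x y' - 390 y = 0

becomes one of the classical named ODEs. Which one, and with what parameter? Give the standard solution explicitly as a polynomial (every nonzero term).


All three coefficients share the factor -13; dividing through by -13 gives  (1 - x^2) y'' - 2x y' + 30 y = 0.
This matches the Legendre equation (1 - x^2) y'' - 2x y' + n(n+1) y = 0 (note the -2x y' term) with n(n+1) = 30, so n = 5; the polynomial solution is P_5(x).
With y = sum_k a_k x^k, matching x^k gives (k+2)(k+1) a_{k+2} = [k(k+1) - n(n+1)] a_k = (k - 5)(k + 6) a_k. The right side vanishes at k = 5, so the series with the parity of 5 terminates at degree 5.
Standard normalization (P_n(1) = 1): leading coefficient (2n)!/(2^n (n!)^2) = 3628800/(32*14400) = 63/8, so a_5 = 63/8. Work downward with a_k = (k+1)(k+2) a_{k+2} / ((k - 5)(k + 6)):
  a_3 = (4)(5)(63/8) / ((3 - 5)(3 + 6)) = (315/2)/(-18) = -35/4
  a_1 = (2)(3)(-35/4) / ((1 - 5)(1 + 6)) = (-105/2)/(-28) = 15/8
Hence P_5(x) = 63 x^5/8 - 35 x^3/4 + 15 x/8.

P_5(x); series = 63 x^5/8 - 35 x^3/4 + 15 x/8


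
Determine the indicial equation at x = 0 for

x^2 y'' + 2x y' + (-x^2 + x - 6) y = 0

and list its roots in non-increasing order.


Divide by x^2 to reach normal form y'' + P_1(x) y' + P_2(x) y = 0 with P_1(x) = 2/x and P_2(x) = -1 + 1/x - 6/x^2.
x = 0 is a singular point because the y'-coefficient 2/x has a pole at x = 0 and the y-coefficient -1 + 1/x - 6/x^2 has a pole at x = 0.
It is a regular singular point because x P_1(x) = p(x) = 2 and x^2 P_2(x) = q(x) = -x^2 + x - 6 are polynomials, hence analytic at x = 0.
p(0) = 2,  q(0) = -6.
Indicial equation: r(r-1) + p(0) r + q(0) = 0, i.e. r^2 + (p(0) - 1) r + q(0) = 0, i.e. r^2 + 1 r - 6 = 0.
Discriminant: (1)^2 - 4(-6) = 25, so r = (-1 ± 5)/2.
Solving: r_1 = 2, r_2 = -3.

indicial: r^2 + 1 r - 6 = 0; roots r_1 = 2, r_2 = -3


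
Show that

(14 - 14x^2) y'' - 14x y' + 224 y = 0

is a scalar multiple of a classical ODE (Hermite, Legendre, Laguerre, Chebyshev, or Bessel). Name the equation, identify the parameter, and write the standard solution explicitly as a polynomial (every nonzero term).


All three coefficients share the factor 14; dividing through by 14 gives  (1 - x^2) y'' - x y' + 16 y = 0.
This matches the Chebyshev equation (1 - x^2) y'' - x y' + n^2 y = 0 (note the -x y' term, not -2x y') with n^2 = 16, so n = 4; the polynomial solution is T_4(x).
With y = sum_k a_k x^k, matching x^k gives (k+2)(k+1) a_{k+2} = (k^2 - n^2) a_k = (k - 4)(k + 4) a_k. The right side vanishes at k = 4, so the series with the parity of 4 terminates at degree 4.
Standard normalization: leading coefficient of T_n is 2^(n-1), so a_4 = 2^3 = 8. Work downward with a_k = (k+1)(k+2) a_{k+2} / ((k - 4)(k + 4)):
  a_2 = (3)(4)(8) / ((2 - 4)(2 + 4)) = 96/(-12) = -8
  a_0 = (1)(2)(-8) / ((0 - 4)(0 + 4)) = -16/(-16) = 1
Hence T_4(x) = 8 x^4 - 8 x^2 + 1.

T_4(x); series = 8 x^4 - 8 x^2 + 1


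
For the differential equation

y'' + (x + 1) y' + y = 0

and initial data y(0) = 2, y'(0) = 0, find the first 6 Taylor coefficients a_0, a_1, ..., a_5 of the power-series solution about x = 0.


Ansatz: y(x) = sum_{n>=0} a_n x^n, so y'(x) = sum_{n>=1} n a_n x^(n-1) and y''(x) = sum_{n>=2} n(n-1) a_n x^(n-2).
Substitute into P(x) y'' + Q(x) y' + R(x) y = 0 with P(x) = 1, Q(x) = x + 1, R(x) = 1, and match powers of x.
Initial conditions: a_0 = 2, a_1 = 0.
Setting the coefficient of each power of x to zero and solving order by order (substituting the coefficients already found):
  x^0: 2 a_2 + a_1 + a_0 = 0  ->  2 a_2 = -a_1 - a_0 = -2  ->  a_2 = -1
  x^1: 6 a_3 + 2 a_2 + 2 a_1 = 0  ->  6 a_3 = -2 a_2 - 2 a_1 = 2  ->  a_3 = 1/3
  x^2: 12 a_4 + 3 a_3 + 3 a_2 = 0  ->  12 a_4 = -3 a_3 - 3 a_2 = 2  ->  a_4 = 1/6
  x^3: 20 a_5 + 4 a_4 + 4 a_3 = 0  ->  20 a_5 = -4 a_4 - 4 a_3 = -2  ->  a_5 = -1/10
Truncated series: y(x) = 2 - x^2 + (1/3) x^3 + (1/6) x^4 - (1/10) x^5 + O(x^6).

a_0 = 2; a_1 = 0; a_2 = -1; a_3 = 1/3; a_4 = 1/6; a_5 = -1/10


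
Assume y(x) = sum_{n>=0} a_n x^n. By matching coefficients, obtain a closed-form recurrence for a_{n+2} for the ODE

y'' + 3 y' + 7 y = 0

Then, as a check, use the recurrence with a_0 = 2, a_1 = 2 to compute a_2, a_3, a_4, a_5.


Substitute y = sum_n a_n x^n.
y''(x) has coefficient (n+2)(n+1) a_{n+2} at x^n;
3 y'(x) has coefficient 3 (n+1) a_{n+1} at x^n;
7 y(x) has coefficient 7 a_n at x^n.
Matching x^n: (n+2)(n+1) a_{n+2} + 3 (n+1) a_{n+1} + 7 a_n = 0.
Thus a_{n+2} = [-3 (n+1) a_{n+1} - 7 a_n] / ((n+1)(n+2)).

Check with a_0 = 2, a_1 = 2 (apply the recurrence for n = 0, 1, 2, 3): a_0 = 2, a_1 = 2, a_2 = -10, a_3 = 23/3, a_4 = 1/12, a_5 = -41/15.

a_(n+2) = [-3 (n+1) a_(n+1) - 7 a_n] / ((n+1)(n+2)); check: a_0 = 2, a_1 = 2, a_2 = -10, a_3 = 23/3, a_4 = 1/12, a_5 = -41/15


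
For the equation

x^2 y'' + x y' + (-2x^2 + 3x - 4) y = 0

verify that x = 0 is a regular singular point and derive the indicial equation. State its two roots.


Divide by x^2 to reach normal form y'' + P_1(x) y' + P_2(x) y = 0 with P_1(x) = 1/x and P_2(x) = -2 + 3/x - 4/x^2.
x = 0 is a singular point because the y'-coefficient 1/x has a pole at x = 0 and the y-coefficient -2 + 3/x - 4/x^2 has a pole at x = 0.
It is a regular singular point because x P_1(x) = p(x) = 1 and x^2 P_2(x) = q(x) = -2x^2 + 3x - 4 are polynomials, hence analytic at x = 0.
p(0) = 1,  q(0) = -4.
Indicial equation: r(r-1) + p(0) r + q(0) = 0, i.e. r^2 + (p(0) - 1) r + q(0) = 0, i.e. r^2 - 4 = 0.
Discriminant: (0)^2 - 4(-4) = 16, so r = (0 ± 4)/2.
Solving: r_1 = 2, r_2 = -2.

indicial: r^2 - 4 = 0; roots r_1 = 2, r_2 = -2


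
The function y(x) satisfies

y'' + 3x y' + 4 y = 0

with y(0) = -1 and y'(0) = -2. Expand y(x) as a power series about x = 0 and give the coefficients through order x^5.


Ansatz: y(x) = sum_{n>=0} a_n x^n, so y'(x) = sum_{n>=1} n a_n x^(n-1) and y''(x) = sum_{n>=2} n(n-1) a_n x^(n-2).
Substitute into P(x) y'' + Q(x) y' + R(x) y = 0 with P(x) = 1, Q(x) = 3x, R(x) = 4, and match powers of x.
Initial conditions: a_0 = -1, a_1 = -2.
Setting the coefficient of each power of x to zero and solving order by order (substituting the coefficients already found):
  x^0: 2 a_2 + 4 a_0 = 0  ->  2 a_2 = -4 a_0 = 4  ->  a_2 = 2
  x^1: 6 a_3 + 7 a_1 = 0  ->  6 a_3 = -7 a_1 = 14  ->  a_3 = 7/3
  x^2: 12 a_4 + 10 a_2 = 0  ->  12 a_4 = -10 a_2 = -20  ->  a_4 = -5/3
  x^3: 20 a_5 + 13 a_3 = 0  ->  20 a_5 = -13 a_3 = -91/3  ->  a_5 = -91/60
Truncated series: y(x) = -1 - 2 x + 2 x^2 + (7/3) x^3 - (5/3) x^4 - (91/60) x^5 + O(x^6).

a_0 = -1; a_1 = -2; a_2 = 2; a_3 = 7/3; a_4 = -5/3; a_5 = -91/60


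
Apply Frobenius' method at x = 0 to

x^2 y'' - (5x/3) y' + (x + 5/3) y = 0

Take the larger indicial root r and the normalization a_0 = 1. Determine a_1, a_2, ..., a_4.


Write in Frobenius form y'' + (p(x)/x) y' + (q(x)/x^2) y = 0:
  p(x) = -5/3,  q(x) = x + 5/3.
Indicial equation: r(r-1) + (-5/3) r + (5/3) = 0 -> roots r_1 = 5/3, r_2 = 1.
Take r = r_1 = 5/3. Let y(x) = x^r sum_{n>=0} a_n x^n with a_0 = 1.
Substitute y = x^r sum a_n x^n and match x^{r+n}. The recurrence is
  D(n) a_n + 1 a_{n-1} = 0,  where D(n) = (r+n)(r+n-1) + (-5/3)(r+n) + (5/3).
  a_n = -1 / D(n) * a_{n-1}.
Since the indicial polynomial factors as (r - r_1)(r - r_2), D(n) = (r_1 + n - r_1)(r_1 + n - r_2) = n(n + 2/3).
Evaluating step by step (a_0 = 1):
  n = 1: D(1) = 1(1 + 2/3) = 5/3; numerator = -1(1) = -1; a_1 = (-1)/(5/3) = -3/5
  n = 2: D(2) = 2(2 + 2/3) = 16/3; numerator = -1(-3/5) = 3/5; a_2 = (3/5)/(16/3) = 9/80
  n = 3: D(3) = 3(3 + 2/3) = 11; numerator = -1(9/80) = -9/80; a_3 = (-9/80)/(11) = -9/880
  n = 4: D(4) = 4(4 + 2/3) = 56/3; numerator = -1(-9/880) = 9/880; a_4 = (9/880)/(56/3) = 27/49280

r = 5/3; a_0 = 1; a_1 = -3/5; a_2 = 9/80; a_3 = -9/880; a_4 = 27/49280


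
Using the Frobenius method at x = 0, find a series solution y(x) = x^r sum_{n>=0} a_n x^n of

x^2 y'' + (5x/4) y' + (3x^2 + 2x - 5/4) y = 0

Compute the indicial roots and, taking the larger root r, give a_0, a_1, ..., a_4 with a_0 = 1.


Write in Frobenius form y'' + (p(x)/x) y' + (q(x)/x^2) y = 0:
  p(x) = 5/4,  q(x) = 3x^2 + 2x - 5/4.
Indicial equation: r(r-1) + (5/4) r + (-5/4) = 0 -> roots r_1 = 1, r_2 = -5/4.
Take r = r_1 = 1. Let y(x) = x^r sum_{n>=0} a_n x^n with a_0 = 1.
Substitute y = x^r sum a_n x^n and match x^{r+n}. The recurrence is
  D(n) a_n + 2 a_{n-1} + 3 a_{n-2} = 0,  where D(n) = (r+n)(r+n-1) + (5/4)(r+n) + (-5/4).
  a_n = [-2 a_{n-1} - 3 a_{n-2}] / D(n).
Since the indicial polynomial factors as (r - r_1)(r - r_2), D(n) = (r_1 + n - r_1)(r_1 + n - r_2) = n(n + 9/4).
Evaluating step by step (a_0 = 1):
  n = 1: D(1) = 1(1 + 9/4) = 13/4; numerator = -2(1) = -2; a_1 = (-2)/(13/4) = -8/13
  n = 2: D(2) = 2(2 + 9/4) = 17/2; numerator = -2(-8/13) - 3(1) = -23/13; a_2 = (-23/13)/(17/2) = -46/221
  n = 3: D(3) = 3(3 + 9/4) = 63/4; numerator = -2(-46/221) - 3(-8/13) = 500/221; a_3 = (500/221)/(63/4) = 2000/13923
  n = 4: D(4) = 4(4 + 9/4) = 25; numerator = -2(2000/13923) - 3(-46/221) = 4694/13923; a_4 = (4694/13923)/(25) = 4694/348075

r = 1; a_0 = 1; a_1 = -8/13; a_2 = -46/221; a_3 = 2000/13923; a_4 = 4694/348075


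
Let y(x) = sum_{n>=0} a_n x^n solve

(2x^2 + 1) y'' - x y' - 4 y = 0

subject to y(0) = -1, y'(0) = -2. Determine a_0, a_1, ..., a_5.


Ansatz: y(x) = sum_{n>=0} a_n x^n, so y'(x) = sum_{n>=1} n a_n x^(n-1) and y''(x) = sum_{n>=2} n(n-1) a_n x^(n-2).
Substitute into P(x) y'' + Q(x) y' + R(x) y = 0 with P(x) = 2x^2 + 1, Q(x) = -x, R(x) = -4, and match powers of x.
Initial conditions: a_0 = -1, a_1 = -2.
Setting the coefficient of each power of x to zero and solving order by order (substituting the coefficients already found):
  x^0: 2 a_2 - 4 a_0 = 0  ->  2 a_2 = 4 a_0 = -4  ->  a_2 = -2
  x^1: 6 a_3 - 5 a_1 = 0  ->  6 a_3 = 5 a_1 = -10  ->  a_3 = -5/3
  x^2: 12 a_4 - 2 a_2 = 0  ->  12 a_4 = 2 a_2 = -4  ->  a_4 = -1/3
  x^3: 20 a_5 + 5 a_3 = 0  ->  20 a_5 = -5 a_3 = 25/3  ->  a_5 = 5/12
Truncated series: y(x) = -1 - 2 x - 2 x^2 - (5/3) x^3 - (1/3) x^4 + (5/12) x^5 + O(x^6).

a_0 = -1; a_1 = -2; a_2 = -2; a_3 = -5/3; a_4 = -1/3; a_5 = 5/12


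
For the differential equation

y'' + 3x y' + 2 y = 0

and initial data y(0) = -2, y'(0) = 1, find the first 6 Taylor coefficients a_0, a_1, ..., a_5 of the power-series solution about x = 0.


Ansatz: y(x) = sum_{n>=0} a_n x^n, so y'(x) = sum_{n>=1} n a_n x^(n-1) and y''(x) = sum_{n>=2} n(n-1) a_n x^(n-2).
Substitute into P(x) y'' + Q(x) y' + R(x) y = 0 with P(x) = 1, Q(x) = 3x, R(x) = 2, and match powers of x.
Initial conditions: a_0 = -2, a_1 = 1.
Setting the coefficient of each power of x to zero and solving order by order (substituting the coefficients already found):
  x^0: 2 a_2 + 2 a_0 = 0  ->  2 a_2 = -2 a_0 = 4  ->  a_2 = 2
  x^1: 6 a_3 + 5 a_1 = 0  ->  6 a_3 = -5 a_1 = -5  ->  a_3 = -5/6
  x^2: 12 a_4 + 8 a_2 = 0  ->  12 a_4 = -8 a_2 = -16  ->  a_4 = -4/3
  x^3: 20 a_5 + 11 a_3 = 0  ->  20 a_5 = -11 a_3 = 55/6  ->  a_5 = 11/24
Truncated series: y(x) = -2 + x + 2 x^2 - (5/6) x^3 - (4/3) x^4 + (11/24) x^5 + O(x^6).

a_0 = -2; a_1 = 1; a_2 = 2; a_3 = -5/6; a_4 = -4/3; a_5 = 11/24


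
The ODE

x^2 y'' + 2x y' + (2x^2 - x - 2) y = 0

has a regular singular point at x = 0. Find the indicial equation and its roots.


Divide by x^2 to reach normal form y'' + P_1(x) y' + P_2(x) y = 0 with P_1(x) = 2/x and P_2(x) = 2 - 1/x - 2/x^2.
x = 0 is a singular point because the y'-coefficient 2/x has a pole at x = 0 and the y-coefficient 2 - 1/x - 2/x^2 has a pole at x = 0.
It is a regular singular point because x P_1(x) = p(x) = 2 and x^2 P_2(x) = q(x) = 2x^2 - x - 2 are polynomials, hence analytic at x = 0.
p(0) = 2,  q(0) = -2.
Indicial equation: r(r-1) + p(0) r + q(0) = 0, i.e. r^2 + (p(0) - 1) r + q(0) = 0, i.e. r^2 + 1 r - 2 = 0.
Discriminant: (1)^2 - 4(-2) = 9, so r = (-1 ± 3)/2.
Solving: r_1 = 1, r_2 = -2.

indicial: r^2 + 1 r - 2 = 0; roots r_1 = 1, r_2 = -2


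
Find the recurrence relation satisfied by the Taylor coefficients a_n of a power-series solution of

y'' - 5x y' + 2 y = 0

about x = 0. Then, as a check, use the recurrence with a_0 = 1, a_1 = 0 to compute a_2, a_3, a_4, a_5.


Substitute y = sum_n a_n x^n.
y''(x) has coefficient (n+2)(n+1) a_{n+2} at x^n;
-5 x y'(x) has coefficient -5 n a_n at x^n (shift);
2 y(x) has coefficient 2 a_n at x^n.
Matching x^n: (n+2)(n+1) a_{n+2} + (-5n + 2) a_n = 0.
Thus a_{n+2} = (5n - 2) / ((n+1)(n+2)) * a_n.

Check with a_0 = 1, a_1 = 0 (apply the recurrence for n = 0, 1, 2, 3): a_0 = 1, a_1 = 0, a_2 = -1, a_3 = 0, a_4 = -2/3, a_5 = 0.

a_(n+2) = (5n - 2) / ((n+1)(n+2)) * a_n; check: a_0 = 1, a_1 = 0, a_2 = -1, a_3 = 0, a_4 = -2/3, a_5 = 0


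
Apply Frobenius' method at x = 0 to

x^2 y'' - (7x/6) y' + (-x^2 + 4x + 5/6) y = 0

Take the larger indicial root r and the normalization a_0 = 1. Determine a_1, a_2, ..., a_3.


Write in Frobenius form y'' + (p(x)/x) y' + (q(x)/x^2) y = 0:
  p(x) = -7/6,  q(x) = -x^2 + 4x + 5/6.
Indicial equation: r(r-1) + (-7/6) r + (5/6) = 0 -> roots r_1 = 5/3, r_2 = 1/2.
Take r = r_1 = 5/3. Let y(x) = x^r sum_{n>=0} a_n x^n with a_0 = 1.
Substitute y = x^r sum a_n x^n and match x^{r+n}. The recurrence is
  D(n) a_n + 4 a_{n-1} - 1 a_{n-2} = 0,  where D(n) = (r+n)(r+n-1) + (-7/6)(r+n) + (5/6).
  a_n = [-4 a_{n-1} + 1 a_{n-2}] / D(n).
Since the indicial polynomial factors as (r - r_1)(r - r_2), D(n) = (r_1 + n - r_1)(r_1 + n - r_2) = n(n + 7/6).
Evaluating step by step (a_0 = 1):
  n = 1: D(1) = 1(1 + 7/6) = 13/6; numerator = -4(1) = -4; a_1 = (-4)/(13/6) = -24/13
  n = 2: D(2) = 2(2 + 7/6) = 19/3; numerator = -4(-24/13) + 1(1) = 109/13; a_2 = (109/13)/(19/3) = 327/247
  n = 3: D(3) = 3(3 + 7/6) = 25/2; numerator = -4(327/247) + 1(-24/13) = -1764/247; a_3 = (-1764/247)/(25/2) = -3528/6175

r = 5/3; a_0 = 1; a_1 = -24/13; a_2 = 327/247; a_3 = -3528/6175


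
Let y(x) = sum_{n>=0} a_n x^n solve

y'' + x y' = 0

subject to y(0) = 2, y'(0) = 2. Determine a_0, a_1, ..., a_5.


Ansatz: y(x) = sum_{n>=0} a_n x^n, so y'(x) = sum_{n>=1} n a_n x^(n-1) and y''(x) = sum_{n>=2} n(n-1) a_n x^(n-2).
Substitute into P(x) y'' + Q(x) y' + R(x) y = 0 with P(x) = 1, Q(x) = x, R(x) = 0, and match powers of x.
Initial conditions: a_0 = 2, a_1 = 2.
Setting the coefficient of each power of x to zero and solving order by order (substituting the coefficients already found):
  x^0: 2 a_2 = 0  ->  a_2 = 0
  x^1: 6 a_3 + a_1 = 0  ->  6 a_3 = -a_1 = -2  ->  a_3 = -1/3
  x^2: 12 a_4 + 2 a_2 = 0  ->  12 a_4 = -2 a_2 = 0  ->  a_4 = 0
  x^3: 20 a_5 + 3 a_3 = 0  ->  20 a_5 = -3 a_3 = 1  ->  a_5 = 1/20
Truncated series: y(x) = 2 + 2 x - (1/3) x^3 + (1/20) x^5 + O(x^6).

a_0 = 2; a_1 = 2; a_2 = 0; a_3 = -1/3; a_4 = 0; a_5 = 1/20


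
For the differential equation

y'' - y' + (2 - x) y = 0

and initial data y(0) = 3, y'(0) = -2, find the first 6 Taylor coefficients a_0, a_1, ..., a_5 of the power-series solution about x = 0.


Ansatz: y(x) = sum_{n>=0} a_n x^n, so y'(x) = sum_{n>=1} n a_n x^(n-1) and y''(x) = sum_{n>=2} n(n-1) a_n x^(n-2).
Substitute into P(x) y'' + Q(x) y' + R(x) y = 0 with P(x) = 1, Q(x) = -1, R(x) = 2 - x, and match powers of x.
Initial conditions: a_0 = 3, a_1 = -2.
Setting the coefficient of each power of x to zero and solving order by order (substituting the coefficients already found):
  x^0: 2 a_2 - a_1 + 2 a_0 = 0  ->  2 a_2 = a_1 - 2 a_0 = -8  ->  a_2 = -4
  x^1: 6 a_3 - 2 a_2 + 2 a_1 - a_0 = 0  ->  6 a_3 = 2 a_2 - 2 a_1 + a_0 = -1  ->  a_3 = -1/6
  x^2: 12 a_4 - 3 a_3 + 2 a_2 - a_1 = 0  ->  12 a_4 = 3 a_3 - 2 a_2 + a_1 = 11/2  ->  a_4 = 11/24
  x^3: 20 a_5 - 4 a_4 + 2 a_3 - a_2 = 0  ->  20 a_5 = 4 a_4 - 2 a_3 + a_2 = -11/6  ->  a_5 = -11/120
Truncated series: y(x) = 3 - 2 x - 4 x^2 - (1/6) x^3 + (11/24) x^4 - (11/120) x^5 + O(x^6).

a_0 = 3; a_1 = -2; a_2 = -4; a_3 = -1/6; a_4 = 11/24; a_5 = -11/120


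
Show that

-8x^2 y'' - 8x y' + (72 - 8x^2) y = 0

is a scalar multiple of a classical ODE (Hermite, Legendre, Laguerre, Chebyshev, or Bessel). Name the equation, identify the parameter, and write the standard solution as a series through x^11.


All three coefficients share the factor -8; dividing through by -8 gives  x^2 y'' + x y' + (x^2 - 9) y = 0.
This matches the Bessel equation x^2 y'' + x y' + (x^2 - nu^2) y = 0 with nu^2 = 9, so nu = 3; the solution bounded at x = 0 is J_3(x).
Frobenius at x = 0: indicial roots ±nu; for r = nu the recurrence k(k + 2nu) c_k = -c_{k-2} gives the standard series J_nu(x) = sum_{k>=0} (-1)^k / (k! (k+nu)!) (x/2)^(2k+nu). Evaluate the first 5 terms:
  k = 0: (-1)^0 / (0! * 3! * 2^3) x^3 = 1/(1*6*8) x^3 = (1/48) x^3
  k = 1: (-1)^1 / (1! * 4! * 2^5) x^5 = -1/(1*24*32) x^5 = (-1/768) x^5
  k = 2: (-1)^2 / (2! * 5! * 2^7) x^7 = 1/(2*120*128) x^7 = (1/30720) x^7
  k = 3: (-1)^3 / (3! * 6! * 2^9) x^9 = -1/(6*720*512) x^9 = (-1/2211840) x^9
  k = 4: (-1)^4 / (4! * 7! * 2^11) x^11 = 1/(24*5040*2048) x^11 = (1/247726080) x^11
Hence J_3(x) = x^11/247726080 - x^9/2211840 + x^7/30720 - x^5/768 + x^3/48 + ....

J_3(x); series = x^11/247726080 - x^9/2211840 + x^7/30720 - x^5/768 + x^3/48
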